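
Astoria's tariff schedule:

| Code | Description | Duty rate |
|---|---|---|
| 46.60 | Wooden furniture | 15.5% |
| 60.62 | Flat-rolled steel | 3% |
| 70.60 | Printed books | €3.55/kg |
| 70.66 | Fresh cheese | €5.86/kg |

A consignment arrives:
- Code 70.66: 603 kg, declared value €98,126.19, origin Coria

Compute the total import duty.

€3,533.58

Line 1 (70.66, Coria, 603 kg, €98,126.19):
Base rate for 70.66 is €5.86/kg.
Duty = 603 × €5.86 = €3,533.58.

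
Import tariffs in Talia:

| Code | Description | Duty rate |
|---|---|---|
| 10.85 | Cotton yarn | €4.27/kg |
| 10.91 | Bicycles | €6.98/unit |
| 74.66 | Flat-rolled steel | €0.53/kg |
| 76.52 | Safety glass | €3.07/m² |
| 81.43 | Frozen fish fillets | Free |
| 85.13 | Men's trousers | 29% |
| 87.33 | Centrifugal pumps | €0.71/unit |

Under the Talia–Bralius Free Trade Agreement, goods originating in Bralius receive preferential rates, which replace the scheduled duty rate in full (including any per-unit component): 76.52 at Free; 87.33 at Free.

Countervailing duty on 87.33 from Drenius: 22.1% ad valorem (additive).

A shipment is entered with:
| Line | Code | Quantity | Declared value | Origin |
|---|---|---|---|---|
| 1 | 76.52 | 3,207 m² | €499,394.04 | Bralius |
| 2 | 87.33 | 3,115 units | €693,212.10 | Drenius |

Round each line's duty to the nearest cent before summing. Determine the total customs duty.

€155,411.52

Line 1 (76.52, Bralius, 3,207 m², €499,394.04):
Base rate for 76.52 is €3.07/m².
Origin Bralius qualifies under the Talia–Bralius agreement and 76.52 is covered: preferential rate Free applies instead.
Duty = €499,394.04 × 0% = €0.00.
Line 2 (87.33, Drenius, 3,115 units, €693,212.10):
Base rate for 87.33 is €0.71/unit.
87.33 has an FTA preferential rate, but origin Drenius is not Bralius; base rate stands.
Additional duty on 87.33 from Drenius: +22.1% ad valorem. Applied ad valorem rate = 22.1%.
Duty = €693,212.10 × 22.1% + 3,115 × €0.71 = €155,411.52.
Total = €0.00 + €155,411.52 = €155,411.52.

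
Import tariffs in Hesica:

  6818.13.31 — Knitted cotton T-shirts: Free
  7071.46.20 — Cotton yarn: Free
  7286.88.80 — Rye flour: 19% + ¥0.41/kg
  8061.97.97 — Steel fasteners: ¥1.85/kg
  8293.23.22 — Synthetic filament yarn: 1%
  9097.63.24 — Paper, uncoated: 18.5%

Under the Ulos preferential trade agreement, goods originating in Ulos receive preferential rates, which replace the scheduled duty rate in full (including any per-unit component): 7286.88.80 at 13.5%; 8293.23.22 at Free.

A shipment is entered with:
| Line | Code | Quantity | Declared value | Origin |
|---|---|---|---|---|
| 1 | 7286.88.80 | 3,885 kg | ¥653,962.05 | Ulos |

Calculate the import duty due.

¥88,284.88

Line 1 (7286.88.80, Ulos, 3,885 kg, ¥653,962.05):
Base rate for 7286.88.80 is 19% + ¥0.41/kg.
Origin Ulos qualifies under the Hesica–Ulos agreement and 7286.88.80 is covered: preferential rate 13.5% applies instead.
Duty = ¥653,962.05 × 13.5% = ¥88,284.88.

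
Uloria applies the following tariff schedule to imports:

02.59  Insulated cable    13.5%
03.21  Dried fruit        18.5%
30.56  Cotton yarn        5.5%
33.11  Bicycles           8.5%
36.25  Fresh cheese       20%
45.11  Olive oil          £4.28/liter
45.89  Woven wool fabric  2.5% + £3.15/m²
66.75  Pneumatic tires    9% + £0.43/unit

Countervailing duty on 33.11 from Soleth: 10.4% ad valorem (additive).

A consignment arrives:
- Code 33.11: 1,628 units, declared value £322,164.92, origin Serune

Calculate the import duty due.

Line 1 (33.11, Serune, 1,628 units, £322,164.92):
Base rate for 33.11 is 8.5%.
The additional-duty order on 33.11 targets Soleth, not Serune; it does not apply.
Duty = £322,164.92 × 8.5% = £27,384.02.

£27,384.02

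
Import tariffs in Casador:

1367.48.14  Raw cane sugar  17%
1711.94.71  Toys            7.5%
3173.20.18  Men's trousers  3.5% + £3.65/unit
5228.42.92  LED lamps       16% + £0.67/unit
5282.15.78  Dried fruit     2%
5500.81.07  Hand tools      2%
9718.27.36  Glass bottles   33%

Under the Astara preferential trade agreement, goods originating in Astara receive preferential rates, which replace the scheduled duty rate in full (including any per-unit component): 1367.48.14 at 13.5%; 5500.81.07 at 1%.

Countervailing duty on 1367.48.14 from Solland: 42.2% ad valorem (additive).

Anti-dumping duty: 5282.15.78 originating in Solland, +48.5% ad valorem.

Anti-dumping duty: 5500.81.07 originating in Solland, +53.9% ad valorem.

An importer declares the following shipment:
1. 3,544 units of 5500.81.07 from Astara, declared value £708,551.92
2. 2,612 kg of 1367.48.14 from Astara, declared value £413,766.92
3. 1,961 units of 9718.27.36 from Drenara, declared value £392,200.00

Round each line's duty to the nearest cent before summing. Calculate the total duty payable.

Line 1 (5500.81.07, Astara, 3,544 units, £708,551.92):
Base rate for 5500.81.07 is 2%.
Origin Astara qualifies under the Casador–Astara agreement and 5500.81.07 is covered: preferential rate 1% applies instead.
The additional-duty order on 5500.81.07 targets Solland, not Astara; it does not apply.
Duty = £708,551.92 × 1% = £7,085.52.
Line 2 (1367.48.14, Astara, 2,612 kg, £413,766.92):
Base rate for 1367.48.14 is 17%.
Origin Astara qualifies under the Casador–Astara agreement and 1367.48.14 is covered: preferential rate 13.5% applies instead.
The additional-duty order on 1367.48.14 targets Solland, not Astara; it does not apply.
Duty = £413,766.92 × 13.5% = £55,858.53.
Line 3 (9718.27.36, Drenara, 1,961 units, £392,200.00):
Base rate for 9718.27.36 is 33%.
Duty = £392,200.00 × 33% = £129,426.00.
Total = £7,085.52 + £55,858.53 + £129,426.00 = £192,370.05.

£192,370.05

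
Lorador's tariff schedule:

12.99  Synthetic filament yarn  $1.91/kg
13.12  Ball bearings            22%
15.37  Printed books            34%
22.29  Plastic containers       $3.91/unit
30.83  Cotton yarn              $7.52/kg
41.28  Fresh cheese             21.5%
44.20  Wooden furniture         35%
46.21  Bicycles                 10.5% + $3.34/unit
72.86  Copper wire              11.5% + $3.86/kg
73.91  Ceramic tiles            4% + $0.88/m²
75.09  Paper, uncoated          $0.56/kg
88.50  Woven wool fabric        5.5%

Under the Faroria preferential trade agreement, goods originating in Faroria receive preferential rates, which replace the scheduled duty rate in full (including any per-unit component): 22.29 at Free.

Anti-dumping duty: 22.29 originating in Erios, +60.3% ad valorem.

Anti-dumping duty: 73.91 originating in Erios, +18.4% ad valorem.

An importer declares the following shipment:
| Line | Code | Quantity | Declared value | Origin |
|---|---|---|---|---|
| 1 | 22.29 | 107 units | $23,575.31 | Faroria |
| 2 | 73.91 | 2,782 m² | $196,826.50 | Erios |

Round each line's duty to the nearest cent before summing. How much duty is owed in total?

Line 1 (22.29, Faroria, 107 units, $23,575.31):
Base rate for 22.29 is $3.91/unit.
Origin Faroria qualifies under the Lorador–Faroria agreement and 22.29 is covered: preferential rate Free applies instead.
The additional-duty order on 22.29 targets Erios, not Faroria; it does not apply.
Duty = $23,575.31 × 0% = $0.00.
Line 2 (73.91, Erios, 2,782 m², $196,826.50):
Base rate for 73.91 is 4% + $0.88/m².
Additional duty on 73.91 from Erios: +18.4%. Applied ad valorem rate: 4% + 18.4% = 22.4%.
Duty = $196,826.50 × 22.4% + 2,782 × $0.88 = $46,537.30.
Total = $0.00 + $46,537.30 = $46,537.30.

$46,537.30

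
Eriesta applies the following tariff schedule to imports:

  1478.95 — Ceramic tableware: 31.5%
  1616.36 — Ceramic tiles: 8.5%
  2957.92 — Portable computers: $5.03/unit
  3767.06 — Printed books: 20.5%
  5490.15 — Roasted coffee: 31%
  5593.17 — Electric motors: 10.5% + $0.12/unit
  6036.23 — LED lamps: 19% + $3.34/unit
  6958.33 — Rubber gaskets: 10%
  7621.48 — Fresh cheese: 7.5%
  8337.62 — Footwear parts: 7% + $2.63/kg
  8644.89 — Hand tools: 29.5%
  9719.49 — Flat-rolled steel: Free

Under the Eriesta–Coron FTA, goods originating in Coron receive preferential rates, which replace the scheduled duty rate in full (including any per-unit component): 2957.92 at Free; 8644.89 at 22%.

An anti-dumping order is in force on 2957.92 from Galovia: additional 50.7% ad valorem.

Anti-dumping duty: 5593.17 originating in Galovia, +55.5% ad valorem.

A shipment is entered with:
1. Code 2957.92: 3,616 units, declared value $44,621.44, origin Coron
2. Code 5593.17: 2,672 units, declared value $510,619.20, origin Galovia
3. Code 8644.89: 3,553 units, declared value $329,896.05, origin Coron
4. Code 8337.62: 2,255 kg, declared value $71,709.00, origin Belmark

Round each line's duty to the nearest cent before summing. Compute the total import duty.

Line 1 (2957.92, Coron, 3,616 units, $44,621.44):
Base rate for 2957.92 is $5.03/unit.
Origin Coron qualifies under the Eriesta–Coron agreement and 2957.92 is covered: preferential rate Free applies instead.
The additional-duty order on 2957.92 targets Galovia, not Coron; it does not apply.
Duty = $44,621.44 × 0% = $0.00.
Line 2 (5593.17, Galovia, 2,672 units, $510,619.20):
Base rate for 5593.17 is 10.5% + $0.12/unit.
Additional duty on 5593.17 from Galovia: +55.5%. Applied ad valorem rate: 10.5% + 55.5% = 66%.
Duty = $510,619.20 × 66% + 2,672 × $0.12 = $337,329.31.
Line 3 (8644.89, Coron, 3,553 units, $329,896.05):
Base rate for 8644.89 is 29.5%.
Origin Coron qualifies under the Eriesta–Coron agreement and 8644.89 is covered: preferential rate 22% applies instead.
Duty = $329,896.05 × 22% = $72,577.13.
Line 4 (8337.62, Belmark, 2,255 kg, $71,709.00):
Base rate for 8337.62 is 7% + $2.63/kg.
Duty = $71,709.00 × 7% + 2,255 × $2.63 = $10,950.28.
Total = $0.00 + $337,329.31 + $72,577.13 + $10,950.28 = $420,856.72.

$420,856.72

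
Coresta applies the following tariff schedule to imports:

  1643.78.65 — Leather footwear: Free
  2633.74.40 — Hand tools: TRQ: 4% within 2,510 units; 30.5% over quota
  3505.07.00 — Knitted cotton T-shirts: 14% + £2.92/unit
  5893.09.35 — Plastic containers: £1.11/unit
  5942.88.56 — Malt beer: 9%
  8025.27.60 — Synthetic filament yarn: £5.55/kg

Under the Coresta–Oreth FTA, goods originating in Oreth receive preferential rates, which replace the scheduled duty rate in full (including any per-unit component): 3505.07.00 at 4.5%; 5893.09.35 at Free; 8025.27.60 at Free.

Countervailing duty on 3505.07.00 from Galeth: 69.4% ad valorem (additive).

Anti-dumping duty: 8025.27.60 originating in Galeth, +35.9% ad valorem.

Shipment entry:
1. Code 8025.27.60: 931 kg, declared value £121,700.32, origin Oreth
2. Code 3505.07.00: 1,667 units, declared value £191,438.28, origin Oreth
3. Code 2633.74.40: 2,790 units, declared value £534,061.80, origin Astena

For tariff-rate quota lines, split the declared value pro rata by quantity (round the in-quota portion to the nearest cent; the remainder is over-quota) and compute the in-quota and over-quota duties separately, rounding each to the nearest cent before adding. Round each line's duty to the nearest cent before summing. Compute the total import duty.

Line 1 (8025.27.60, Oreth, 931 kg, £121,700.32):
Base rate for 8025.27.60 is £5.55/kg.
Origin Oreth qualifies under the Coresta–Oreth agreement and 8025.27.60 is covered: preferential rate Free applies instead.
The additional-duty order on 8025.27.60 targets Galeth, not Oreth; it does not apply.
Duty = £121,700.32 × 0% = £0.00.
Line 2 (3505.07.00, Oreth, 1,667 units, £191,438.28):
Base rate for 3505.07.00 is 14% + £2.92/unit.
Origin Oreth qualifies under the Coresta–Oreth agreement and 3505.07.00 is covered: preferential rate 4.5% applies instead.
The additional-duty order on 3505.07.00 targets Galeth, not Oreth; it does not apply.
Duty = £191,438.28 × 4.5% = £8,614.72.
Line 3 (2633.74.40, Astena, 2,790 units, £534,061.80):
Code 2633.74.40 is under a tariff-rate quota (threshold 2,510 units). In-quota: 2,510 units at 4%; over-quota: 280 units at 30.5%.
Pro-rata value split: in-quota = £534,061.80 × 2,510/2,790 = £480,464.20; over-quota = £534,061.80 − £480,464.20 = £53,597.60.
In-quota duty = £480,464.20 × 4% = £19,218.57. Over-quota duty = £53,597.60 × 30.5% = £16,347.27.
Line duty = £19,218.57 + £16,347.27 = £35,565.84.
Total = £0.00 + £8,614.72 + £35,565.84 = £44,180.56.

£44,180.56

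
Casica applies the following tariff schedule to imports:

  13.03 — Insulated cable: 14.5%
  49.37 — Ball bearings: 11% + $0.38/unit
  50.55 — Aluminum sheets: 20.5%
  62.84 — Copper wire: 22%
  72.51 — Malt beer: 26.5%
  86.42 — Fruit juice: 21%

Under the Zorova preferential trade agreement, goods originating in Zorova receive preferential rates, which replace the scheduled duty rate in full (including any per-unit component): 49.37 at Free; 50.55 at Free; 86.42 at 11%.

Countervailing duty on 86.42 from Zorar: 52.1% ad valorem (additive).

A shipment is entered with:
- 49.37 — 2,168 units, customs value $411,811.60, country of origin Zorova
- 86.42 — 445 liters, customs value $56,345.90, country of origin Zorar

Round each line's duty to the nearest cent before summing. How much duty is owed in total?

Line 1 (49.37, Zorova, 2,168 units, $411,811.60):
Base rate for 49.37 is 11% + $0.38/unit.
Origin Zorova qualifies under the Casica–Zorova agreement and 49.37 is covered: preferential rate Free applies instead.
Duty = $411,811.60 × 0% = $0.00.
Line 2 (86.42, Zorar, 445 liters, $56,345.90):
Base rate for 86.42 is 21%.
86.42 has an FTA preferential rate, but origin Zorar is not Zorova; base rate stands.
Additional duty on 86.42 from Zorar: +52.1%. Applied ad valorem rate: 21% + 52.1% = 73.1%.
Duty = $56,345.90 × 73.1% = $41,188.85.
Total = $0.00 + $41,188.85 = $41,188.85.

$41,188.85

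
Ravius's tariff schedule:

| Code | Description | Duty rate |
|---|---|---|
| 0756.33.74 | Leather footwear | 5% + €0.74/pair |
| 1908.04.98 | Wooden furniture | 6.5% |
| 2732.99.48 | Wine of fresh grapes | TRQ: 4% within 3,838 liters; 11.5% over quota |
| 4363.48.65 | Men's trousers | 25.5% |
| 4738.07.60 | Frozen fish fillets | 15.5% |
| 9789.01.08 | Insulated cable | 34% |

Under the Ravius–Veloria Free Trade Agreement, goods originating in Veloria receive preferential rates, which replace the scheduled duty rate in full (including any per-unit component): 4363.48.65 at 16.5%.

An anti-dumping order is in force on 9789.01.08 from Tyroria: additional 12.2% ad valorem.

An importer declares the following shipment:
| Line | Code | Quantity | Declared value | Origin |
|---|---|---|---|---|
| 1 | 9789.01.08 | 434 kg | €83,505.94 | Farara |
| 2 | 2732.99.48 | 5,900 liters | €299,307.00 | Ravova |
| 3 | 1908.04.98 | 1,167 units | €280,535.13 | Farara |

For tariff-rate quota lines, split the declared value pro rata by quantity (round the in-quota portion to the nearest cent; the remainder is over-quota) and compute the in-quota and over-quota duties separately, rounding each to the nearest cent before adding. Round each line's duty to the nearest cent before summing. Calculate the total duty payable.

€66,444.47

Line 1 (9789.01.08, Farara, 434 kg, €83,505.94):
Base rate for 9789.01.08 is 34%.
The additional-duty order on 9789.01.08 targets Tyroria, not Farara; it does not apply.
Duty = €83,505.94 × 34% = €28,392.02.
Line 2 (2732.99.48, Ravova, 5,900 liters, €299,307.00):
Code 2732.99.48 is under a tariff-rate quota (threshold 3,838 liters). In-quota: 3,838 liters at 4%; over-quota: 2,062 liters at 11.5%.
Pro-rata value split: in-quota = €299,307.00 × 3,838/5,900 = €194,701.74; over-quota = €299,307.00 − €194,701.74 = €104,605.26.
In-quota duty = €194,701.74 × 4% = €7,788.07. Over-quota duty = €104,605.26 × 11.5% = €12,029.60.
Line duty = €7,788.07 + €12,029.60 = €19,817.67.
Line 3 (1908.04.98, Farara, 1,167 units, €280,535.13):
Base rate for 1908.04.98 is 6.5%.
Duty = €280,535.13 × 6.5% = €18,234.78.
Total = €28,392.02 + €19,817.67 + €18,234.78 = €66,444.47.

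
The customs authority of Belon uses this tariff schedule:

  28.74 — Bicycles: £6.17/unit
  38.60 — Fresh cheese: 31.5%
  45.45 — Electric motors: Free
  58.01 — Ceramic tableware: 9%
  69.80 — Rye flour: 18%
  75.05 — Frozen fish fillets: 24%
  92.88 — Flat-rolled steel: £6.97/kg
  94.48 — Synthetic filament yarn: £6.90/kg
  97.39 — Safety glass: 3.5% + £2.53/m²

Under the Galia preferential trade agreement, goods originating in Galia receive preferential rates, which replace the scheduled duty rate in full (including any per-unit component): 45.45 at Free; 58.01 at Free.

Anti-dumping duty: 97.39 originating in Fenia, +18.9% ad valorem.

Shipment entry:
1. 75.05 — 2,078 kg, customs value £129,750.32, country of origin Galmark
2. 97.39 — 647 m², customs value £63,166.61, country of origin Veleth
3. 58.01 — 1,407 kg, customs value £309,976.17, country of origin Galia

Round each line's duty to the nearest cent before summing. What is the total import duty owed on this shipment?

£34,987.82

Line 1 (75.05, Galmark, 2,078 kg, £129,750.32):
Base rate for 75.05 is 24%.
Duty = £129,750.32 × 24% = £31,140.08.
Line 2 (97.39, Veleth, 647 m², £63,166.61):
Base rate for 97.39 is 3.5% + £2.53/m².
The additional-duty order on 97.39 targets Fenia, not Veleth; it does not apply.
Duty = £63,166.61 × 3.5% + 647 × £2.53 = £3,847.74.
Line 3 (58.01, Galia, 1,407 kg, £309,976.17):
Base rate for 58.01 is 9%.
Origin Galia qualifies under the Belon–Galia agreement and 58.01 is covered: preferential rate Free applies instead.
Duty = £309,976.17 × 0% = £0.00.
Total = £31,140.08 + £3,847.74 + £0.00 = £34,987.82.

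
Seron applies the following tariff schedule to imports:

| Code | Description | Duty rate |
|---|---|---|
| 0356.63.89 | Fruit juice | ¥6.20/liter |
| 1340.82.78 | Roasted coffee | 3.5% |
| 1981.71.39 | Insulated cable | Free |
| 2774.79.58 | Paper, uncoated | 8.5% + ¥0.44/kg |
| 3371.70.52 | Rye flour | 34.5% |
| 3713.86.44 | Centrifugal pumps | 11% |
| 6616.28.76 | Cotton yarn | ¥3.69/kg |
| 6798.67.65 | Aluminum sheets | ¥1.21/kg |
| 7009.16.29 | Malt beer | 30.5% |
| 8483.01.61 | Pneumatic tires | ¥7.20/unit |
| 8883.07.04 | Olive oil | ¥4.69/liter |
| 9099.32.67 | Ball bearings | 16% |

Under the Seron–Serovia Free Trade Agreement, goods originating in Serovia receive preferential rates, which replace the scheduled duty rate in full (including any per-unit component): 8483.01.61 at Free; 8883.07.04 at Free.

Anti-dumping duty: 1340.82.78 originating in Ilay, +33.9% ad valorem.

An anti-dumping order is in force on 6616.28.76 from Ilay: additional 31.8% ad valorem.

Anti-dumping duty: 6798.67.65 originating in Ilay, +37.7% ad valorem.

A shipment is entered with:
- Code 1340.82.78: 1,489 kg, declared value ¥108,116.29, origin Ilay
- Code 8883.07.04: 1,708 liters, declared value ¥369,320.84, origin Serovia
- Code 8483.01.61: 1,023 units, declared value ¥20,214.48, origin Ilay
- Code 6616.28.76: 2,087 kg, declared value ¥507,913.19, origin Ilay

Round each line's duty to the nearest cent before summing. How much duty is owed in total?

¥217,018.51

Line 1 (1340.82.78, Ilay, 1,489 kg, ¥108,116.29):
Base rate for 1340.82.78 is 3.5%.
Additional duty on 1340.82.78 from Ilay: +33.9%. Applied ad valorem rate: 3.5% + 33.9% = 37.4%.
Duty = ¥108,116.29 × 37.4% = ¥40,435.49.
Line 2 (8883.07.04, Serovia, 1,708 liters, ¥369,320.84):
Base rate for 8883.07.04 is ¥4.69/liter.
Origin Serovia qualifies under the Seron–Serovia agreement and 8883.07.04 is covered: preferential rate Free applies instead.
Duty = ¥369,320.84 × 0% = ¥0.00.
Line 3 (8483.01.61, Ilay, 1,023 units, ¥20,214.48):
Base rate for 8483.01.61 is ¥7.20/unit.
8483.01.61 has an FTA preferential rate, but origin Ilay is not Serovia; base rate stands.
Duty = 1,023 × ¥7.20 = ¥7,365.60.
Line 4 (6616.28.76, Ilay, 2,087 kg, ¥507,913.19):
Base rate for 6616.28.76 is ¥3.69/kg.
Additional duty on 6616.28.76 from Ilay: +31.8% ad valorem. Applied ad valorem rate = 31.8%.
Duty = ¥507,913.19 × 31.8% + 2,087 × ¥3.69 = ¥169,217.42.
Total = ¥40,435.49 + ¥0.00 + ¥7,365.60 + ¥169,217.42 = ¥217,018.51.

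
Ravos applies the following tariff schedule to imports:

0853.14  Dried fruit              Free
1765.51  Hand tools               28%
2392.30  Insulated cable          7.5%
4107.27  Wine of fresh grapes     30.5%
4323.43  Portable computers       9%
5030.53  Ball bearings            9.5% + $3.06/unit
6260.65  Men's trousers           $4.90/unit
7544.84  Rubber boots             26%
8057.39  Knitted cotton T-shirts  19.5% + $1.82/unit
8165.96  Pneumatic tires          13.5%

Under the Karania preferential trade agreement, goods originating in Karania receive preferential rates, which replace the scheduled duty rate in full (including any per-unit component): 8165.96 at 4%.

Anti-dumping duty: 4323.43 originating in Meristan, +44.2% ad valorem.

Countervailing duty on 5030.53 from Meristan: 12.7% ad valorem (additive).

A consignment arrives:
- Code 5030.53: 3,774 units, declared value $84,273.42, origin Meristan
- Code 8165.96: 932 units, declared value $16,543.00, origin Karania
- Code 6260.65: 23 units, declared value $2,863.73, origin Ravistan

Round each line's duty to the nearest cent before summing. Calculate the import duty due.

$31,031.56

Line 1 (5030.53, Meristan, 3,774 units, $84,273.42):
Base rate for 5030.53 is 9.5% + $3.06/unit.
Additional duty on 5030.53 from Meristan: +12.7%. Applied ad valorem rate: 9.5% + 12.7% = 22.2%.
Duty = $84,273.42 × 22.2% + 3,774 × $3.06 = $30,257.14.
Line 2 (8165.96, Karania, 932 units, $16,543.00):
Base rate for 8165.96 is 13.5%.
Origin Karania qualifies under the Ravos–Karania agreement and 8165.96 is covered: preferential rate 4% applies instead.
Duty = $16,543.00 × 4% = $661.72.
Line 3 (6260.65, Ravistan, 23 units, $2,863.73):
Base rate for 6260.65 is $4.90/unit.
Duty = 23 × $4.90 = $112.70.
Total = $30,257.14 + $661.72 + $112.70 = $31,031.56.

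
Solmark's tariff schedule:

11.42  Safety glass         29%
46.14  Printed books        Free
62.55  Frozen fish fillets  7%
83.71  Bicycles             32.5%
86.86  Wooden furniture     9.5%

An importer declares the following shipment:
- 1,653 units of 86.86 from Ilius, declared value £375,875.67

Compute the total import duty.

Line 1 (86.86, Ilius, 1,653 units, £375,875.67):
Base rate for 86.86 is 9.5%.
Duty = £375,875.67 × 9.5% = £35,708.19.

£35,708.19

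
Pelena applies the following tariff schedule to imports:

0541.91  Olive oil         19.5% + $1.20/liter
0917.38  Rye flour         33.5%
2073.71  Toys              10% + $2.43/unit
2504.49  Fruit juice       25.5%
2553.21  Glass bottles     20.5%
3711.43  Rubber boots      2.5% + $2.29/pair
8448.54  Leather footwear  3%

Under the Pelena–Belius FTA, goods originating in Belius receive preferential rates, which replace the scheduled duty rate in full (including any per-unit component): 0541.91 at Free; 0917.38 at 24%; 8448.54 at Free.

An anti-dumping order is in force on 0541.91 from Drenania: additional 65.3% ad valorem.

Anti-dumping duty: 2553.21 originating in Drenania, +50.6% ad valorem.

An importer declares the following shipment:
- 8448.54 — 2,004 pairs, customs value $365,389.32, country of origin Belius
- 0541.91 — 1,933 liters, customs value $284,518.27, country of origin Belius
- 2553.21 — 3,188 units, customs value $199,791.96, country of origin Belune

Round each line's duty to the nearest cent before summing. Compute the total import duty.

$40,957.35

Line 1 (8448.54, Belius, 2,004 pairs, $365,389.32):
Base rate for 8448.54 is 3%.
Origin Belius qualifies under the Pelena–Belius agreement and 8448.54 is covered: preferential rate Free applies instead.
Duty = $365,389.32 × 0% = $0.00.
Line 2 (0541.91, Belius, 1,933 liters, $284,518.27):
Base rate for 0541.91 is 19.5% + $1.20/liter.
Origin Belius qualifies under the Pelena–Belius agreement and 0541.91 is covered: preferential rate Free applies instead.
The additional-duty order on 0541.91 targets Drenania, not Belius; it does not apply.
Duty = $284,518.27 × 0% = $0.00.
Line 3 (2553.21, Belune, 3,188 units, $199,791.96):
Base rate for 2553.21 is 20.5%.
The additional-duty order on 2553.21 targets Drenania, not Belune; it does not apply.
Duty = $199,791.96 × 20.5% = $40,957.35.
Total = $0.00 + $0.00 + $40,957.35 = $40,957.35.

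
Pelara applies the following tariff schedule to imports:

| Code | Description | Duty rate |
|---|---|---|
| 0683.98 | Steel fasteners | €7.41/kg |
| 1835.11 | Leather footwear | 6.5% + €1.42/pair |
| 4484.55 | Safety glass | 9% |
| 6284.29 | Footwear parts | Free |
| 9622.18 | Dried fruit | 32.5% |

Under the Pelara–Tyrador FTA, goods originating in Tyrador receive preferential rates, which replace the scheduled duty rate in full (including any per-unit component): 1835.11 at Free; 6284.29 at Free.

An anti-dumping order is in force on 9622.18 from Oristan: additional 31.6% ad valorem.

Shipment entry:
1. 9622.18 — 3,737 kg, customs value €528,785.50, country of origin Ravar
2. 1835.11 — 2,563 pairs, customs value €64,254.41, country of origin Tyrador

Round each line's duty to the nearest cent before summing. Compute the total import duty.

€171,855.29

Line 1 (9622.18, Ravar, 3,737 kg, €528,785.50):
Base rate for 9622.18 is 32.5%.
The additional-duty order on 9622.18 targets Oristan, not Ravar; it does not apply.
Duty = €528,785.50 × 32.5% = €171,855.29.
Line 2 (1835.11, Tyrador, 2,563 pairs, €64,254.41):
Base rate for 1835.11 is 6.5% + €1.42/pair.
Origin Tyrador qualifies under the Pelara–Tyrador agreement and 1835.11 is covered: preferential rate Free applies instead.
Duty = €64,254.41 × 0% = €0.00.
Total = €171,855.29 + €0.00 = €171,855.29.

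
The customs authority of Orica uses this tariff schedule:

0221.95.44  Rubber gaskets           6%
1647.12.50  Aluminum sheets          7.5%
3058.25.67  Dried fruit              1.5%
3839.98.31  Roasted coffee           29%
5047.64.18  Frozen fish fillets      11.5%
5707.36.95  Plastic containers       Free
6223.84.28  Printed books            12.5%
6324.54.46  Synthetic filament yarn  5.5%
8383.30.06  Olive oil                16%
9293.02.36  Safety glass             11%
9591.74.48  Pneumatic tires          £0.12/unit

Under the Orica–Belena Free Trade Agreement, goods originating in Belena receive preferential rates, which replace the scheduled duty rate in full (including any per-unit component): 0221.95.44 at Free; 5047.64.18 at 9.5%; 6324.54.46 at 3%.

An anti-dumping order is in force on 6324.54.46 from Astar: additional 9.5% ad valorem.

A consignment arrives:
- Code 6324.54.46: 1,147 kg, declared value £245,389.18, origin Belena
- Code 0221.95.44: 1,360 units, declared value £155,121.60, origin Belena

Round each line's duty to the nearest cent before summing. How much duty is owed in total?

£7,361.68

Line 1 (6324.54.46, Belena, 1,147 kg, £245,389.18):
Base rate for 6324.54.46 is 5.5%.
Origin Belena qualifies under the Orica–Belena agreement and 6324.54.46 is covered: preferential rate 3% applies instead.
The additional-duty order on 6324.54.46 targets Astar, not Belena; it does not apply.
Duty = £245,389.18 × 3% = £7,361.68.
Line 2 (0221.95.44, Belena, 1,360 units, £155,121.60):
Base rate for 0221.95.44 is 6%.
Origin Belena qualifies under the Orica–Belena agreement and 0221.95.44 is covered: preferential rate Free applies instead.
Duty = £155,121.60 × 0% = £0.00.
Total = £7,361.68 + £0.00 = £7,361.68.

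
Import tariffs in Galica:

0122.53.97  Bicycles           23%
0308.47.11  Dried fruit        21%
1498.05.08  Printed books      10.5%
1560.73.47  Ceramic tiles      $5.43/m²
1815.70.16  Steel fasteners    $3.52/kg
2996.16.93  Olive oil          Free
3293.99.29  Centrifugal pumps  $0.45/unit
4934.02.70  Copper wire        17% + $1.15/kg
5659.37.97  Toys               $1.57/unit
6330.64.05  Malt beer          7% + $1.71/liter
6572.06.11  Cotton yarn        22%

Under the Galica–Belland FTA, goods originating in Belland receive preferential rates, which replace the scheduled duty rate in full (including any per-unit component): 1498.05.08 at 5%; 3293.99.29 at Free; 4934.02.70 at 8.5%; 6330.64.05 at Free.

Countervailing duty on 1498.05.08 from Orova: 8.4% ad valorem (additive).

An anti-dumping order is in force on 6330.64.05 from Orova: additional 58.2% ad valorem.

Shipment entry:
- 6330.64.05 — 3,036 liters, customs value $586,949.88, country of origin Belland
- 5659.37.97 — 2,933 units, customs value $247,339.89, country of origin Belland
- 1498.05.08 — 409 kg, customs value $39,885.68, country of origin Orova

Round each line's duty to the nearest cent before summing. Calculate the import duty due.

Line 1 (6330.64.05, Belland, 3,036 liters, $586,949.88):
Base rate for 6330.64.05 is 7% + $1.71/liter.
Origin Belland qualifies under the Galica–Belland agreement and 6330.64.05 is covered: preferential rate Free applies instead.
The additional-duty order on 6330.64.05 targets Orova, not Belland; it does not apply.
Duty = $586,949.88 × 0% = $0.00.
Line 2 (5659.37.97, Belland, 2,933 units, $247,339.89):
Base rate for 5659.37.97 is $1.57/unit.
Origin Belland is the FTA partner but 5659.37.97 is not on the preference list; base rate stands.
Duty = 2,933 × $1.57 = $4,604.81.
Line 3 (1498.05.08, Orova, 409 kg, $39,885.68):
Base rate for 1498.05.08 is 10.5%.
1498.05.08 has an FTA preferential rate, but origin Orova is not Belland; base rate stands.
Additional duty on 1498.05.08 from Orova: +8.4%. Applied ad valorem rate: 10.5% + 8.4% = 18.9%.
Duty = $39,885.68 × 18.9% = $7,538.39.
Total = $0.00 + $4,604.81 + $7,538.39 = $12,143.20.

$12,143.20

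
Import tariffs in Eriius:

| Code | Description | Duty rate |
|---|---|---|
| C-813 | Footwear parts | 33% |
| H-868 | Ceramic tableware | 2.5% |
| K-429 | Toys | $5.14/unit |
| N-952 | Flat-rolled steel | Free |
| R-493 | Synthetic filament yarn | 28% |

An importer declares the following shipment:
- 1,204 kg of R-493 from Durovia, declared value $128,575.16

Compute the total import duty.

Line 1 (R-493, Durovia, 1,204 kg, $128,575.16):
Base rate for R-493 is 28%.
Duty = $128,575.16 × 28% = $36,001.04.

$36,001.04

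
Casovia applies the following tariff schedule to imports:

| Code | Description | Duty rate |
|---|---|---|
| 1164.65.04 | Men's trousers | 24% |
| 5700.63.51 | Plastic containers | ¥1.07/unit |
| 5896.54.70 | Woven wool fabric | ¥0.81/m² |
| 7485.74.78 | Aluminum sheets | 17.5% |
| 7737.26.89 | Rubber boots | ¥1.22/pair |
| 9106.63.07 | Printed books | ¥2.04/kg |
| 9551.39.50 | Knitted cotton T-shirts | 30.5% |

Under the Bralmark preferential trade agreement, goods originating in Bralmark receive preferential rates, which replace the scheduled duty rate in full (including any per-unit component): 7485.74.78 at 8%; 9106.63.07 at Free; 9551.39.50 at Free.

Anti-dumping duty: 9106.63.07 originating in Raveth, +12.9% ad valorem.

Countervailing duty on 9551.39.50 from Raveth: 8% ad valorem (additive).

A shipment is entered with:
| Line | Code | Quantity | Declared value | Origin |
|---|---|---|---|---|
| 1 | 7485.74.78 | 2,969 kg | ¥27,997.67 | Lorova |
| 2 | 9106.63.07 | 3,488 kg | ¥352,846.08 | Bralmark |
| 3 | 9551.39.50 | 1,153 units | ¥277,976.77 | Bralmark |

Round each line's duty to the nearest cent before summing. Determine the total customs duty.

Line 1 (7485.74.78, Lorova, 2,969 kg, ¥27,997.67):
Base rate for 7485.74.78 is 17.5%.
7485.74.78 has an FTA preferential rate, but origin Lorova is not Bralmark; base rate stands.
Duty = ¥27,997.67 × 17.5% = ¥4,899.59.
Line 2 (9106.63.07, Bralmark, 3,488 kg, ¥352,846.08):
Base rate for 9106.63.07 is ¥2.04/kg.
Origin Bralmark qualifies under the Casovia–Bralmark agreement and 9106.63.07 is covered: preferential rate Free applies instead.
The additional-duty order on 9106.63.07 targets Raveth, not Bralmark; it does not apply.
Duty = ¥352,846.08 × 0% = ¥0.00.
Line 3 (9551.39.50, Bralmark, 1,153 units, ¥277,976.77):
Base rate for 9551.39.50 is 30.5%.
Origin Bralmark qualifies under the Casovia–Bralmark agreement and 9551.39.50 is covered: preferential rate Free applies instead.
The additional-duty order on 9551.39.50 targets Raveth, not Bralmark; it does not apply.
Duty = ¥277,976.77 × 0% = ¥0.00.
Total = ¥4,899.59 + ¥0.00 + ¥0.00 = ¥4,899.59.

¥4,899.59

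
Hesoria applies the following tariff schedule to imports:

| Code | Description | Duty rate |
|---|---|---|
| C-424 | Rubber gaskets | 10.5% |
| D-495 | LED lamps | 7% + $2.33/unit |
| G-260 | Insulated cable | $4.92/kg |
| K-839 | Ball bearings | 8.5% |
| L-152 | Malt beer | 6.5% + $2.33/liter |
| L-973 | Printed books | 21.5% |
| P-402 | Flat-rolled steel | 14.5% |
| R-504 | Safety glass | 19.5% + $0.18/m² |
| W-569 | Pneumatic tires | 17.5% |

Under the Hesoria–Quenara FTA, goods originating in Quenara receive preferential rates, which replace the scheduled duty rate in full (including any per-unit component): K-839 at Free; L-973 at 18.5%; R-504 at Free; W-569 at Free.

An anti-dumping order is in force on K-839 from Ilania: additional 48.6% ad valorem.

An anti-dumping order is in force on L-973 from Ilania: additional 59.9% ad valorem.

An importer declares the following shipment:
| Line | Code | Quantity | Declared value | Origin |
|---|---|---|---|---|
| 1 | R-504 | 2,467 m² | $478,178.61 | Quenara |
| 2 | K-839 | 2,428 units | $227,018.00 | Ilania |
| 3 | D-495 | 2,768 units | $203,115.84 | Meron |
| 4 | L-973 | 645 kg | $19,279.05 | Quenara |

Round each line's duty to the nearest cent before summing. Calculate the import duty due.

$153,861.45

Line 1 (R-504, Quenara, 2,467 m², $478,178.61):
Base rate for R-504 is 19.5% + $0.18/m².
Origin Quenara qualifies under the Hesoria–Quenara agreement and R-504 is covered: preferential rate Free applies instead.
Duty = $478,178.61 × 0% = $0.00.
Line 2 (K-839, Ilania, 2,428 units, $227,018.00):
Base rate for K-839 is 8.5%.
K-839 has an FTA preferential rate, but origin Ilania is not Quenara; base rate stands.
Additional duty on K-839 from Ilania: +48.6%. Applied ad valorem rate: 8.5% + 48.6% = 57.1%.
Duty = $227,018.00 × 57.1% = $129,627.28.
Line 3 (D-495, Meron, 2,768 units, $203,115.84):
Base rate for D-495 is 7% + $2.33/unit.
Duty = $203,115.84 × 7% + 2,768 × $2.33 = $20,667.55.
Line 4 (L-973, Quenara, 645 kg, $19,279.05):
Base rate for L-973 is 21.5%.
Origin Quenara qualifies under the Hesoria–Quenara agreement and L-973 is covered: preferential rate 18.5% applies instead.
The additional-duty order on L-973 targets Ilania, not Quenara; it does not apply.
Duty = $19,279.05 × 18.5% = $3,566.62.
Total = $0.00 + $129,627.28 + $20,667.55 + $3,566.62 = $153,861.45.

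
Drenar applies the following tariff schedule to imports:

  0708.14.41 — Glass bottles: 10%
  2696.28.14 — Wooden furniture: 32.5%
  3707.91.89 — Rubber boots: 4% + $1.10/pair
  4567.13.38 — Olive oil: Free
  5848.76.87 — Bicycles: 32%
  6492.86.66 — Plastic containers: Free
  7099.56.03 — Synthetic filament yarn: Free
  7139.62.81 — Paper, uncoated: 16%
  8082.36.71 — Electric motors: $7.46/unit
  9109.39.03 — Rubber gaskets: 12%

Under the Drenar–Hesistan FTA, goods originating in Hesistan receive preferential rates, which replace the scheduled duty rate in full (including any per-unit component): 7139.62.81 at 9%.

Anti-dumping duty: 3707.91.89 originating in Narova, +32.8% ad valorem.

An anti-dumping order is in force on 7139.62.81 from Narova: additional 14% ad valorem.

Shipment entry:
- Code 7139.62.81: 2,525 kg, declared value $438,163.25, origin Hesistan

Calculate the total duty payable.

Line 1 (7139.62.81, Hesistan, 2,525 kg, $438,163.25):
Base rate for 7139.62.81 is 16%.
Origin Hesistan qualifies under the Drenar–Hesistan agreement and 7139.62.81 is covered: preferential rate 9% applies instead.
The additional-duty order on 7139.62.81 targets Narova, not Hesistan; it does not apply.
Duty = $438,163.25 × 9% = $39,434.69.

$39,434.69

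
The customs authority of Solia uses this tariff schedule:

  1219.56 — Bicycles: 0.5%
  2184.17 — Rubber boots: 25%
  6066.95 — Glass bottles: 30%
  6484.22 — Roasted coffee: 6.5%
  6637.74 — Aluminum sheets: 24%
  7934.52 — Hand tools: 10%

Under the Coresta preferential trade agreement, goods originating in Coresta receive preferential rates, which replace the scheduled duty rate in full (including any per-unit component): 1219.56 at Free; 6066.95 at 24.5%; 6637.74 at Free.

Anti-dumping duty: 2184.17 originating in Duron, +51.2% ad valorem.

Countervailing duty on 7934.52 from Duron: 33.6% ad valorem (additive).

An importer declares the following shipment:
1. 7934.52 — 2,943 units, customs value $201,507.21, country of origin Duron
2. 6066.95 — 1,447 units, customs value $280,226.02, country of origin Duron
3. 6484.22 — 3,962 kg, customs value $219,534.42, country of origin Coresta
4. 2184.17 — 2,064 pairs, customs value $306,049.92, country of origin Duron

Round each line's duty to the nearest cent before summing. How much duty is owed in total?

$419,404.73

Line 1 (7934.52, Duron, 2,943 units, $201,507.21):
Base rate for 7934.52 is 10%.
Additional duty on 7934.52 from Duron: +33.6%. Applied ad valorem rate: 10% + 33.6% = 43.6%.
Duty = $201,507.21 × 43.6% = $87,857.14.
Line 2 (6066.95, Duron, 1,447 units, $280,226.02):
Base rate for 6066.95 is 30%.
6066.95 has an FTA preferential rate, but origin Duron is not Coresta; base rate stands.
Duty = $280,226.02 × 30% = $84,067.81.
Line 3 (6484.22, Coresta, 3,962 kg, $219,534.42):
Base rate for 6484.22 is 6.5%.
Origin Coresta is the FTA partner but 6484.22 is not on the preference list; base rate stands.
Duty = $219,534.42 × 6.5% = $14,269.74.
Line 4 (2184.17, Duron, 2,064 pairs, $306,049.92):
Base rate for 2184.17 is 25%.
Additional duty on 2184.17 from Duron: +51.2%. Applied ad valorem rate: 25% + 51.2% = 76.2%.
Duty = $306,049.92 × 76.2% = $233,210.04.
Total = $87,857.14 + $84,067.81 + $14,269.74 + $233,210.04 = $419,404.73.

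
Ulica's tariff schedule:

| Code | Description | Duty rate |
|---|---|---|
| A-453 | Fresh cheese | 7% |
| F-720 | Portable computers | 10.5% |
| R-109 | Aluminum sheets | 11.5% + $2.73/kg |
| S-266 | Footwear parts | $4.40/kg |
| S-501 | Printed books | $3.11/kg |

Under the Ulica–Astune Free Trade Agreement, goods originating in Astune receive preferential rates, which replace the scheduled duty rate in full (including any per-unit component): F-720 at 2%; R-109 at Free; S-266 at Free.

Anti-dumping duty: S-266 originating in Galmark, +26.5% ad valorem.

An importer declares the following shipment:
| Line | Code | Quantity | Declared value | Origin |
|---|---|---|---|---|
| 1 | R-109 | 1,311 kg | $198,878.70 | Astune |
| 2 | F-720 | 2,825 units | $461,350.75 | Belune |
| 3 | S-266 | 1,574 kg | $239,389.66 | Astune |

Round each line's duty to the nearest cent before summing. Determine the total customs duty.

$48,441.83

Line 1 (R-109, Astune, 1,311 kg, $198,878.70):
Base rate for R-109 is 11.5% + $2.73/kg.
Origin Astune qualifies under the Ulica–Astune agreement and R-109 is covered: preferential rate Free applies instead.
Duty = $198,878.70 × 0% = $0.00.
Line 2 (F-720, Belune, 2,825 units, $461,350.75):
Base rate for F-720 is 10.5%.
F-720 has an FTA preferential rate, but origin Belune is not Astune; base rate stands.
Duty = $461,350.75 × 10.5% = $48,441.83.
Line 3 (S-266, Astune, 1,574 kg, $239,389.66):
Base rate for S-266 is $4.40/kg.
Origin Astune qualifies under the Ulica–Astune agreement and S-266 is covered: preferential rate Free applies instead.
The additional-duty order on S-266 targets Galmark, not Astune; it does not apply.
Duty = $239,389.66 × 0% = $0.00.
Total = $0.00 + $48,441.83 + $0.00 = $48,441.83.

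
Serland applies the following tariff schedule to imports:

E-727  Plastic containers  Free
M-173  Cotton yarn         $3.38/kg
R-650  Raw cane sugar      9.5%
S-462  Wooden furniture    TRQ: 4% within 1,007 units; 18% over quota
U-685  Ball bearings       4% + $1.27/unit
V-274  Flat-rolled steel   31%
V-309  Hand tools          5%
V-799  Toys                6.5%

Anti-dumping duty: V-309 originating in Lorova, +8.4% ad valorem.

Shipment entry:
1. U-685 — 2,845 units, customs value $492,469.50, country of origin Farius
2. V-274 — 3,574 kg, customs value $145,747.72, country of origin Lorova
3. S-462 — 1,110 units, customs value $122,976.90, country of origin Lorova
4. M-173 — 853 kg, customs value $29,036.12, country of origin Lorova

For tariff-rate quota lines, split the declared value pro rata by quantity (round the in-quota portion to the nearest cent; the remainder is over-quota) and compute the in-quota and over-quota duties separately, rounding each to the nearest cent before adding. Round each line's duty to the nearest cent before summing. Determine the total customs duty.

Line 1 (U-685, Farius, 2,845 units, $492,469.50):
Base rate for U-685 is 4% + $1.27/unit.
Duty = $492,469.50 × 4% + 2,845 × $1.27 = $23,311.93.
Line 2 (V-274, Lorova, 3,574 kg, $145,747.72):
Base rate for V-274 is 31%.
Duty = $145,747.72 × 31% = $45,181.79.
Line 3 (S-462, Lorova, 1,110 units, $122,976.90):
Code S-462 is under a tariff-rate quota (threshold 1,007 units). In-quota: 1,007 units at 4%; over-quota: 103 units at 18%.
Pro-rata value split: in-quota = $122,976.90 × 1,007/1,110 = $111,565.53; over-quota = $122,976.90 − $111,565.53 = $11,411.37.
In-quota duty = $111,565.53 × 4% = $4,462.62. Over-quota duty = $11,411.37 × 18% = $2,054.05.
Line duty = $4,462.62 + $2,054.05 = $6,516.67.
Line 4 (M-173, Lorova, 853 kg, $29,036.12):
Base rate for M-173 is $3.38/kg.
Duty = 853 × $3.38 = $2,883.14.
Total = $23,311.93 + $45,181.79 + $6,516.67 + $2,883.14 = $77,893.53.

$77,893.53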